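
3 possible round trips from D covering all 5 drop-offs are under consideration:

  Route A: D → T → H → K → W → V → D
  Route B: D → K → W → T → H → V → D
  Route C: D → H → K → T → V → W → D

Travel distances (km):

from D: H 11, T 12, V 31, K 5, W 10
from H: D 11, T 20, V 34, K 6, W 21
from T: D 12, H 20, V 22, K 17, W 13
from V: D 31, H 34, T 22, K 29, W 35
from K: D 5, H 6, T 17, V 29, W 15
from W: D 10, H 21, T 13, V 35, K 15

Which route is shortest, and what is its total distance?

Route A: 12 + 20 + 6 + 15 + 35 + 31 = 119
Route B: 5 + 15 + 13 + 20 + 34 + 31 = 118
Route C: 11 + 6 + 17 + 22 + 35 + 10 = 101

101 km — Route C is the shortest.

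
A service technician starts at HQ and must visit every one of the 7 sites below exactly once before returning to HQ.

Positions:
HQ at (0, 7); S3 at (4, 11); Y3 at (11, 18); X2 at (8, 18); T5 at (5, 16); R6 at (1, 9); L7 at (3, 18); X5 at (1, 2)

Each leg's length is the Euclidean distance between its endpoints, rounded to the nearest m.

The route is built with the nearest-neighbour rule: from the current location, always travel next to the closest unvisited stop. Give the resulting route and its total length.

HQ → [R6:2 / X5:5 / S3:6 / T5:10 / L7:11 / X2:14 / Y3:16] → R6 (2)
R6 → [S3:4 / X5:7 / T5:8 / L7:9 / X2:11 / Y3:13] → S3 (4)
S3 → [T5:5 / L7:7 / X2:8 / X5:9 / Y3:10] → T5 (5)
T5 → [L7:3 / X2:4 / Y3:6 / X5:15] → L7 (3)
L7 → [X2:5 / Y3:8 / X5:16] → X2 (5)
X2 → [Y3:3 / X5:17] → Y3 (3)
Y3 → [X5:19] → X5 (19)
Return X5→HQ: 5.
Total = 2 + 4 + 5 + 3 + 5 + 3 + 19 + 5 = 46.

Total distance 46 m via the nearest-neighbour route HQ → R6 → S3 → T5 → L7 → X2 → Y3 → X5 → HQ.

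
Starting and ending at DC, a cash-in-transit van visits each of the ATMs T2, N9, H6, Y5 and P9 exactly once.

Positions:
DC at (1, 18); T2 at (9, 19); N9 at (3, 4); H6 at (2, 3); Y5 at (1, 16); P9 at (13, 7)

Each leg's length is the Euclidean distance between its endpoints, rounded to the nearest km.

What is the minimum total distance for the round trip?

Shortest round trip = 47 km.

There are 60 distinct closed tours to check (reversals are equivalent).
DC-T2-N9-H6-Y5-P9-DC: 8+16+1+13+15+16 = 69
DC-T2-N9-H6-P9-Y5-DC: 8+16+1+12+15+2 = 54
DC-T2-N9-Y5-H6-P9-DC: 8+16+12+13+12+16 = 77
DC-T2-N9-Y5-P9-H6-DC: 8+16+12+15+12+15 = 78
DC-T2-N9-P9-H6-Y5-DC: 8+16+10+12+13+2 = 61
DC-T2-N9-P9-Y5-H6-DC: 8+16+10+15+13+15 = 77
DC-T2-H6-N9-Y5-P9-DC: 8+17+1+12+15+16 = 69
DC-T2-H6-N9-P9-Y5-DC: 8+17+1+10+15+2 = 53
DC-T2-H6-Y5-N9-P9-DC: 8+17+13+12+10+16 = 76
DC-T2-H6-Y5-P9-N9-DC: 8+17+13+15+10+14 = 77
DC-T2-H6-P9-N9-Y5-DC: 8+17+12+10+12+2 = 61
DC-T2-H6-P9-Y5-N9-DC: 8+17+12+15+12+14 = 78
DC-T2-Y5-N9-H6-P9-DC: 8+9+12+1+12+16 = 58
DC-T2-Y5-N9-P9-H6-DC: 8+9+12+10+12+15 = 66
… (46 more)
DC-T2-P9-N9-H6-Y5-DC: 8+13+10+1+13+2 = 47  ← best
The minimum is 47.
One optimal route: DC → T2 → P9 → N9 → H6 → Y5 → DC (or its reverse).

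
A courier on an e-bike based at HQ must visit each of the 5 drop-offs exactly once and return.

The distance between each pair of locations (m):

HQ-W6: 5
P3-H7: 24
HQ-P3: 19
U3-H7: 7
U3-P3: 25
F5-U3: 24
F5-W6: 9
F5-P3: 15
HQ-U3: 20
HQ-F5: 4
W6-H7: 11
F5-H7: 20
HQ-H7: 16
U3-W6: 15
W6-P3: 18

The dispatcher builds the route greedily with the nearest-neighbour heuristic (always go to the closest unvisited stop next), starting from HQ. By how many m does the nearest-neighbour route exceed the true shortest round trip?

The nearest-neighbour route is 8 m longer than optimal.

HQ: F5=4, W6=5, H7=16, P3=19, U3=20 ⇒ F5
F5: W6=9, P3=15, H7=20, U3=24 ⇒ W6
W6: H7=11, U3=15, P3=18 ⇒ H7
H7: U3=7, P3=24 ⇒ U3
U3: P3=25 ⇒ P3
NN route HQ → F5 → W6 → H7 → U3 → P3 → HQ costs 75.
Optimal: HQ → F5 → P3 → U3 → H7 → W6 → HQ costs 67 (by enumerating all 60 distinct tours).
Excess = 75 − 67 = 8.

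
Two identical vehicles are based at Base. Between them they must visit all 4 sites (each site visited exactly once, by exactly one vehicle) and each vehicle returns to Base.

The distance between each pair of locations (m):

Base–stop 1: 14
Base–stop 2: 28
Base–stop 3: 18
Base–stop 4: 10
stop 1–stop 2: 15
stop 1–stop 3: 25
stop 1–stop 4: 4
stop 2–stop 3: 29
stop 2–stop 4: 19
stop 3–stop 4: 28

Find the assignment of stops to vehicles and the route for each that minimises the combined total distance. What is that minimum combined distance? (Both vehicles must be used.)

Minimum combined distance: 93 m.

Check every non-empty split of the stops between the two vehicles; for each half take its own optimal tour:
  {stop 1} + {stop 2, stop 3, stop 4}: 28 + 76 = 104
  {stop 2} + {stop 1, stop 3, stop 4}: 56 + 57 = 113
  {stop 1, stop 2} + {stop 3, stop 4}: 57 + 56 = 113
  {stop 3} + {stop 1, stop 2, stop 4}: 36 + 57 = 93
  {stop 1, stop 3} + {stop 2, stop 4}: 57 + 57 = 114
  {stop 2, stop 3} + {stop 1, stop 4}: 75 + 28 = 103
  … (7 splits in total)
Best: vehicle 1 Base → stop 3 → Base = 36; vehicle 2 Base → stop 2 → stop 1 → stop 4 → Base = 57; combined 93.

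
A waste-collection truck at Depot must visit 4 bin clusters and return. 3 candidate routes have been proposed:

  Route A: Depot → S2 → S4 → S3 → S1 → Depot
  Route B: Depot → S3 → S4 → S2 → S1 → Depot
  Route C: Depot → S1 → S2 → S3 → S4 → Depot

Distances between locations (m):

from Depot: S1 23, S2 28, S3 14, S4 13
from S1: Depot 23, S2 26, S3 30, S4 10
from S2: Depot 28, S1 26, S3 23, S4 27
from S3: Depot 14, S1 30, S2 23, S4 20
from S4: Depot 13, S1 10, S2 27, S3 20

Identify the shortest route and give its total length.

105 m — Route C is the shortest.

Route A: 28 + 27 + 20 + 30 + 23 = 128
Route B: 14 + 20 + 27 + 26 + 23 = 110
Route C: 23 + 26 + 23 + 20 + 13 = 105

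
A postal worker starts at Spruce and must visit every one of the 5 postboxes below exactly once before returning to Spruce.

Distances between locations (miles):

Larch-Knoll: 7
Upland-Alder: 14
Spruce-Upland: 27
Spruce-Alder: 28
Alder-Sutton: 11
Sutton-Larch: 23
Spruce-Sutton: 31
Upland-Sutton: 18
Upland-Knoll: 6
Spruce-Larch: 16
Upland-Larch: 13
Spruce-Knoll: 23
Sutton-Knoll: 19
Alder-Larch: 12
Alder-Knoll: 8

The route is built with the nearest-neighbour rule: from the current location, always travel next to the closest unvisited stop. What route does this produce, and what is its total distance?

Nearest-neighbour total = 85 miles; route Spruce → Larch → Knoll → Upland → Alder → Sutton → Spruce.

At Spruce the remaining stops are Larch 16, Knoll 23, Upland 27, Alder 28, Sutton 31; go to Larch.
At Larch the remaining stops are Knoll 7, Alder 12, Upland 13, Sutton 23; go to Knoll.
At Knoll the remaining stops are Upland 6, Alder 8, Sutton 19; go to Upland.
At Upland the remaining stops are Alder 14, Sutton 18; go to Alder.
At Alder the remaining stops are Sutton 11; go to Sutton.
Return Sutton→Spruce: 31.
Total = 16 + 7 + 6 + 14 + 11 + 31 = 85.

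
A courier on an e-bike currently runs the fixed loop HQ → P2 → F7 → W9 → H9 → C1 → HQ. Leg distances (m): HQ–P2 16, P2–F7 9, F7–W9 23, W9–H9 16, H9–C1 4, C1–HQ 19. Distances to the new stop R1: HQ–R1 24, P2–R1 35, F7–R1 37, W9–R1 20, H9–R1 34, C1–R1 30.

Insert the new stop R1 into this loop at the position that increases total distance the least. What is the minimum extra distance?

Insertion cost between consecutive stops i–j is d(i,R1) + d(R1,j) − d(i,j):
  between HQ and P2: 24 + 35 − 16 = 43
  between P2 and F7: 35 + 37 − 9 = 63
  between F7 and W9: 37 + 20 − 23 = 34
  between W9 and H9: 20 + 34 − 16 = 38
  between H9 and C1: 34 + 30 − 4 = 60
  between C1 and HQ: 30 + 24 − 19 = 35
Cheapest insertion is between F7 and W9, adding 34.
New total = 87 + 34 = 121.

Minimum extra distance: 34 m, inserting R1 between F7 and W9.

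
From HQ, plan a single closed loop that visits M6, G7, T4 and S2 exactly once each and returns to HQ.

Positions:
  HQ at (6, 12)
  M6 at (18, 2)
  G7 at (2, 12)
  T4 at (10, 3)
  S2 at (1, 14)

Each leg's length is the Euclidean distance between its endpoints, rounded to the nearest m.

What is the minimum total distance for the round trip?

There are 12 distinct closed tours to check (reversals are equivalent).
HQ - M6 - G7 - T4 - S2 - HQ: 16+19+12+14+5 = 66
HQ - M6 - G7 - S2 - T4 - HQ: 16+19+2+14+10 = 61
HQ - M6 - T4 - G7 - S2 - HQ: 16+8+12+2+5 = 43
HQ - M6 - T4 - S2 - G7 - HQ: 16+8+14+2+4 = 44
HQ - M6 - S2 - G7 - T4 - HQ: 16+21+2+12+10 = 61
HQ - M6 - S2 - T4 - G7 - HQ: 16+21+14+12+4 = 67
HQ - G7 - M6 - T4 - S2 - HQ: 4+19+8+14+5 = 50
HQ - G7 - M6 - S2 - T4 - HQ: 4+19+21+14+10 = 68
HQ - G7 - T4 - M6 - S2 - HQ: 4+12+8+21+5 = 50
HQ - G7 - S2 - M6 - T4 - HQ: 4+2+21+8+10 = 45
HQ - T4 - M6 - G7 - S2 - HQ: 10+8+19+2+5 = 44
HQ - T4 - G7 - M6 - S2 - HQ: 10+12+19+21+5 = 67
The minimum is 43.
One optimal route: HQ → M6 → T4 → G7 → S2 → HQ (or its reverse).

Shortest round trip = 43 m.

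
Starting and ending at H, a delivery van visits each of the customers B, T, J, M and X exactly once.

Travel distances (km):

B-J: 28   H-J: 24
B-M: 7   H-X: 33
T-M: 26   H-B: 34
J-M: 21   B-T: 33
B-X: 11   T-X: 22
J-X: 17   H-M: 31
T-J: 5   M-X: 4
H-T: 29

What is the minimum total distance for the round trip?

H → B → T → J → M → X → H: 34+33+5+21+4+33 = 130
H → B → T → J → X → M → H: 34+33+5+17+4+31 = 124
H → B → T → M → J → X → H: 34+33+26+21+17+33 = 164
H → B → T → M → X → J → H: 34+33+26+4+17+24 = 138
H → B → T → X → J → M → H: 34+33+22+17+21+31 = 158
H → B → T → X → M → J → H: 34+33+22+4+21+24 = 138
H → B → J → T → M → X → H: 34+28+5+26+4+33 = 130
H → B → J → T → X → M → H: 34+28+5+22+4+31 = 124
H → B → J → M → T → X → H: 34+28+21+26+22+33 = 164
H → B → J → M → X → T → H: 34+28+21+4+22+29 = 138
H → B → J → X → T → M → H: 34+28+17+22+26+31 = 158
H → B → J → X → M → T → H: 34+28+17+4+26+29 = 138
H → B → M → T → J → X → H: 34+7+26+5+17+33 = 122
H → B → M → T → X → J → H: 34+7+26+22+17+24 = 130
… (46 more)
H → B → M → X → T → J → H: 34+7+4+22+5+24 = 96  ← best
The minimum is 96.
One optimal route: H → B → M → X → T → J → H (or its reverse).

Minimum total distance: 96 km.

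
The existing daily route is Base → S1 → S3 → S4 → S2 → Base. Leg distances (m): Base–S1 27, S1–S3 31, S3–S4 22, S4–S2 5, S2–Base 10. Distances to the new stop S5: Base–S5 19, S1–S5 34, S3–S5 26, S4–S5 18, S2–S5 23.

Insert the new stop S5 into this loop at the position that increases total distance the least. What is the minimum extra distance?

Insertion cost between consecutive stops i–j is d(i,S5) + d(S5,j) − d(i,j):
  between Base and S1: 19 + 34 − 27 = 26
  between S1 and S3: 34 + 26 − 31 = 29
  between S3 and S4: 26 + 18 − 22 = 22
  between S4 and S2: 18 + 23 − 5 = 36
  between S2 and Base: 23 + 19 − 10 = 32
Cheapest insertion is between S3 and S4, adding 22.
New total = 95 + 22 = 117.

+22 m — insert S5 between S3 and S4.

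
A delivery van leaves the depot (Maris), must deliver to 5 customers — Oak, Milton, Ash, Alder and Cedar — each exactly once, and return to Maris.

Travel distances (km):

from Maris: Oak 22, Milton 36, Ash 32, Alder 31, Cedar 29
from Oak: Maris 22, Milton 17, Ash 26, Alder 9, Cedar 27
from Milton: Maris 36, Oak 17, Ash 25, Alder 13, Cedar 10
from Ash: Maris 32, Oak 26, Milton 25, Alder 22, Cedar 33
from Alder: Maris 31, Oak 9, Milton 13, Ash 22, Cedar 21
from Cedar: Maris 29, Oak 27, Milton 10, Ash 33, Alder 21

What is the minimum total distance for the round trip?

Maris - Oak - Milton - Ash - Alder - Cedar - Maris: 22+17+25+22+21+29 = 136
Maris - Oak - Milton - Ash - Cedar - Alder - Maris: 22+17+25+33+21+31 = 149
Maris - Oak - Milton - Alder - Ash - Cedar - Maris: 22+17+13+22+33+29 = 136
Maris - Oak - Milton - Alder - Cedar - Ash - Maris: 22+17+13+21+33+32 = 138
Maris - Oak - Milton - Cedar - Ash - Alder - Maris: 22+17+10+33+22+31 = 135
Maris - Oak - Milton - Cedar - Alder - Ash - Maris: 22+17+10+21+22+32 = 124
Maris - Oak - Ash - Milton - Alder - Cedar - Maris: 22+26+25+13+21+29 = 136
Maris - Oak - Ash - Milton - Cedar - Alder - Maris: 22+26+25+10+21+31 = 135
Maris - Oak - Ash - Alder - Milton - Cedar - Maris: 22+26+22+13+10+29 = 122
Maris - Oak - Ash - Alder - Cedar - Milton - Maris: 22+26+22+21+10+36 = 137
Maris - Oak - Ash - Cedar - Milton - Alder - Maris: 22+26+33+10+13+31 = 135
Maris - Oak - Ash - Cedar - Alder - Milton - Maris: 22+26+33+21+13+36 = 151
Maris - Oak - Alder - Milton - Ash - Cedar - Maris: 22+9+13+25+33+29 = 131
Maris - Oak - Alder - Milton - Cedar - Ash - Maris: 22+9+13+10+33+32 = 119
… (46 more)
Maris - Oak - Alder - Ash - Milton - Cedar - Maris: 22+9+22+25+10+29 = 117  ← best
The minimum is 117.
One optimal route: Maris → Oak → Alder → Ash → Milton → Cedar → Maris (or its reverse).

117 km — the shortest possible round trip.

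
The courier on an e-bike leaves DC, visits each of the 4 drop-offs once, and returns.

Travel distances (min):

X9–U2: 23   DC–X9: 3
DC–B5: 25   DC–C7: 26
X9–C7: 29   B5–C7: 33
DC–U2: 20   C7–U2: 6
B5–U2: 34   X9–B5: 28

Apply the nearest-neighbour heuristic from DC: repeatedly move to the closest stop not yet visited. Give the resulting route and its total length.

Total distance 90 min via the nearest-neighbour route DC → X9 → U2 → C7 → B5 → DC.

From DC: distances to unvisited — X9=3, U2=20, B5=25, C7=26. Nearest is X9 (3).
From X9: distances to unvisited — U2=23, B5=28, C7=29. Nearest is U2 (23).
From U2: distances to unvisited — C7=6, B5=34. Nearest is C7 (6).
From C7: distances to unvisited — B5=33. Nearest is B5 (33).
Return B5→DC: 25.
Total = 3 + 23 + 6 + 33 + 25 = 90.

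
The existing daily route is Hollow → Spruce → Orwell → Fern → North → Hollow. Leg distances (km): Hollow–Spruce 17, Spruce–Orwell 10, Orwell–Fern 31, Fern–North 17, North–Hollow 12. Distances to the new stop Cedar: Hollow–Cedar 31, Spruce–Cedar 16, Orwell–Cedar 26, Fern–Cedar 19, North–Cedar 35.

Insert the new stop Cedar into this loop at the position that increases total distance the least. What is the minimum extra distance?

Insertion cost between consecutive stops i–j is d(i,Cedar) + d(Cedar,j) − d(i,j):
  between Hollow and Spruce: 31 + 16 − 17 = 30
  between Spruce and Orwell: 16 + 26 − 10 = 32
  between Orwell and Fern: 26 + 19 − 31 = 14
  between Fern and North: 19 + 35 − 17 = 37
  between North and Hollow: 35 + 31 − 12 = 54
Cheapest insertion is between Orwell and Fern, adding 14.
New total = 87 + 14 = 101.

Minimum extra distance: 14 km, inserting Cedar between Orwell and Fern.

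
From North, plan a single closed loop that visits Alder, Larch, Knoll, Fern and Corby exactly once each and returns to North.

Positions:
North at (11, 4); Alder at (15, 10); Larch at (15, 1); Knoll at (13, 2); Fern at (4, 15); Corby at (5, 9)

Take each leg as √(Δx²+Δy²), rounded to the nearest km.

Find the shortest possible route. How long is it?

North-Alder-Larch-Knoll-Fern-Corby-North: 7+9+2+16+6+8 = 48
North-Alder-Larch-Knoll-Corby-Fern-North: 7+9+2+11+6+13 = 48
North-Alder-Larch-Fern-Knoll-Corby-North: 7+9+18+16+11+8 = 69
North-Alder-Larch-Fern-Corby-Knoll-North: 7+9+18+6+11+3 = 54
North-Alder-Larch-Corby-Knoll-Fern-North: 7+9+13+11+16+13 = 69
North-Alder-Larch-Corby-Fern-Knoll-North: 7+9+13+6+16+3 = 54
North-Alder-Knoll-Larch-Fern-Corby-North: 7+8+2+18+6+8 = 49
North-Alder-Knoll-Larch-Corby-Fern-North: 7+8+2+13+6+13 = 49
North-Alder-Knoll-Fern-Larch-Corby-North: 7+8+16+18+13+8 = 70
North-Alder-Knoll-Fern-Corby-Larch-North: 7+8+16+6+13+5 = 55
North-Alder-Knoll-Corby-Larch-Fern-North: 7+8+11+13+18+13 = 70
North-Alder-Knoll-Corby-Fern-Larch-North: 7+8+11+6+18+5 = 55
North-Alder-Fern-Larch-Knoll-Corby-North: 7+12+18+2+11+8 = 58
North-Alder-Fern-Larch-Corby-Knoll-North: 7+12+18+13+11+3 = 64
… (46 more)
North-Knoll-Larch-Alder-Fern-Corby-North: 3+2+9+12+6+8 = 40  ← best
The minimum is 40.
One optimal route: North → Knoll → Larch → Alder → Fern → Corby → North (or its reverse).

Shortest round trip = 40 km.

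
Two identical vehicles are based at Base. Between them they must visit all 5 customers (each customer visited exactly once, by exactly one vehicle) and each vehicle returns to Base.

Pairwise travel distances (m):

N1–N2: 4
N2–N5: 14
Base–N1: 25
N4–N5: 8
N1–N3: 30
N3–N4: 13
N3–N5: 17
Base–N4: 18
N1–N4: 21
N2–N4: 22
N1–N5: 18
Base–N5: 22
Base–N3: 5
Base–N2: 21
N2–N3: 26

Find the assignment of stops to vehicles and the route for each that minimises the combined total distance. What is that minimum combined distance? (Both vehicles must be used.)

Minimum combined distance: 79 m.

Check every non-empty split of the stops between the two vehicles; for each half take its own optimal tour:
  {N1} + {N2, N3, N4, N5}: 50 + 61 = 111
  {N2} + {N1, N3, N4, N5}: 42 + 69 = 111
  {N1, N2} + {N3, N4, N5}: 50 + 48 = 98
  {N3} + {N1, N2, N4, N5}: 10 + 69 = 79
  {N1, N3} + {N2, N4, N5}: 60 + 61 = 121
  {N2, N3} + {N1, N4, N5}: 52 + 69 = 121
  … (15 splits in total)
Best: vehicle 1 Base → N3 → Base = 10; vehicle 2 Base → N1 → N2 → N5 → N4 → Base = 69; combined 79.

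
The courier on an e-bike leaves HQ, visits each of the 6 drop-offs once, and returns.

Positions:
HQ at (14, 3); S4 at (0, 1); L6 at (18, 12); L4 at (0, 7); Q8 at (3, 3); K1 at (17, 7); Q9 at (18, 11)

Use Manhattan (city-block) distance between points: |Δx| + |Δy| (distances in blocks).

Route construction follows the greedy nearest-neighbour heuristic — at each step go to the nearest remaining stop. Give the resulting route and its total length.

From HQ: distances to unvisited — K1=7, Q8=11, Q9=12, L6=13, S4=16, L4=18. Nearest is K1 (7).
From K1: distances to unvisited — Q9=5, L6=6, L4=17, Q8=18, S4=23. Nearest is Q9 (5).
From Q9: distances to unvisited — L6=1, L4=22, Q8=23, S4=28. Nearest is L6 (1).
From L6: distances to unvisited — L4=23, Q8=24, S4=29. Nearest is L4 (23).
From L4: distances to unvisited — S4=6, Q8=7. Nearest is S4 (6).
From S4: distances to unvisited — Q8=5. Nearest is Q8 (5).
Return Q8→HQ: 11.
Total = 7 + 5 + 1 + 23 + 6 + 5 + 11 = 58.

Nearest-neighbour total = 58 blocks; route HQ → K1 → Q9 → L6 → L4 → S4 → Q8 → HQ.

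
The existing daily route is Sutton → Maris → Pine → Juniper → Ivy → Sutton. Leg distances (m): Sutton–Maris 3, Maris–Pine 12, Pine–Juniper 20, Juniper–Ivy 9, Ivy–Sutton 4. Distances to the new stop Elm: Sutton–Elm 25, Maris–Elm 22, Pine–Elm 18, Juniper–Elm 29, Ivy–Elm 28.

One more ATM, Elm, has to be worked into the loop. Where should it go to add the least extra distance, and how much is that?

Adding 27 m by placing Elm on the Pine–Juniper leg.

Insertion cost between consecutive stops i–j is d(i,Elm) + d(Elm,j) − d(i,j):
  between Sutton and Maris: 25 + 22 − 3 = 44
  between Maris and Pine: 22 + 18 − 12 = 28
  between Pine and Juniper: 18 + 29 − 20 = 27
  between Juniper and Ivy: 29 + 28 − 9 = 48
  between Ivy and Sutton: 28 + 25 − 4 = 49
Cheapest insertion is between Pine and Juniper, adding 27.
New total = 48 + 27 = 75.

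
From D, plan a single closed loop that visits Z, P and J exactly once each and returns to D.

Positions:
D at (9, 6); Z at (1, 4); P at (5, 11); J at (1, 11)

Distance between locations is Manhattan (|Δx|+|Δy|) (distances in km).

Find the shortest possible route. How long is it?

With 3 stops there are 3!/2 = 3 distinct round trips (a route and its reverse cost the same).
D → Z → P → J → D: 10+11+4+13 = 38
D → Z → J → P → D: 10+7+4+9 = 30
D → P → Z → J → D: 9+11+7+13 = 40
The minimum is 30.
One optimal route: D → Z → J → P → D (or its reverse).

Shortest round trip = 30 km.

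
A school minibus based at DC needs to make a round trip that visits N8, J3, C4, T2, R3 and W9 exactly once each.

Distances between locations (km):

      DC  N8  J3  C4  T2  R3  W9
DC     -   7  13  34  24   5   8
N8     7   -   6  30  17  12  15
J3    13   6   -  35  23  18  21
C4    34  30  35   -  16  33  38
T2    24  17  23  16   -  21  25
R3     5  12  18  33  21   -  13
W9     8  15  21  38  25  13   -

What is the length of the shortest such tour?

With 6 stops there are 6!/2 = 360 distinct round trips (a route and its reverse cost the same).
DC → N8 → J3 → C4 → T2 → R3 → W9 → DC: 7+6+35+16+21+13+8 = 106
DC → N8 → J3 → C4 → T2 → W9 → R3 → DC: 7+6+35+16+25+13+5 = 107
DC → N8 → J3 → C4 → R3 → T2 → W9 → DC: 7+6+35+33+21+25+8 = 135
DC → N8 → J3 → C4 → R3 → W9 → T2 → DC: 7+6+35+33+13+25+24 = 143
DC → N8 → J3 → C4 → W9 → T2 → R3 → DC: 7+6+35+38+25+21+5 = 137
DC → N8 → J3 → C4 → W9 → R3 → T2 → DC: 7+6+35+38+13+21+24 = 144
DC → N8 → J3 → T2 → C4 → R3 → W9 → DC: 7+6+23+16+33+13+8 = 106
DC → N8 → J3 → T2 → C4 → W9 → R3 → DC: 7+6+23+16+38+13+5 = 108
… (352 more)
The minimum is 106.
One optimal route: DC → N8 → J3 → C4 → T2 → R3 → W9 → DC (or its reverse).

Shortest round trip = 106 km.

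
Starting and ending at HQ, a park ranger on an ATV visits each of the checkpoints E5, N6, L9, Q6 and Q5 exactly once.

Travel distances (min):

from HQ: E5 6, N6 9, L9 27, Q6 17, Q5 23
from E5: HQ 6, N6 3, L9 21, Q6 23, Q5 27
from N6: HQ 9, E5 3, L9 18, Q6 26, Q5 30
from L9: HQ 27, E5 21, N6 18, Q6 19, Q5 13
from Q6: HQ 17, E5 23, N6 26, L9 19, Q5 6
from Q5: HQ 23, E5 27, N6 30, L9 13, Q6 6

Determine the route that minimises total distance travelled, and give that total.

Minimum total distance: 63 min.

HQ → E5 → N6 → L9 → Q6 → Q5 → HQ: 6+3+18+19+6+23 = 75
HQ → E5 → N6 → L9 → Q5 → Q6 → HQ: 6+3+18+13+6+17 = 63
HQ → E5 → N6 → Q6 → L9 → Q5 → HQ: 6+3+26+19+13+23 = 90
HQ → E5 → N6 → Q6 → Q5 → L9 → HQ: 6+3+26+6+13+27 = 81
HQ → E5 → N6 → Q5 → L9 → Q6 → HQ: 6+3+30+13+19+17 = 88
HQ → E5 → N6 → Q5 → Q6 → L9 → HQ: 6+3+30+6+19+27 = 91
HQ → E5 → L9 → N6 → Q6 → Q5 → HQ: 6+21+18+26+6+23 = 100
HQ → E5 → L9 → N6 → Q5 → Q6 → HQ: 6+21+18+30+6+17 = 98
HQ → E5 → L9 → Q6 → N6 → Q5 → HQ: 6+21+19+26+30+23 = 125
HQ → E5 → L9 → Q6 → Q5 → N6 → HQ: 6+21+19+6+30+9 = 91
HQ → E5 → L9 → Q5 → N6 → Q6 → HQ: 6+21+13+30+26+17 = 113
HQ → E5 → L9 → Q5 → Q6 → N6 → HQ: 6+21+13+6+26+9 = 81
HQ → E5 → Q6 → N6 → L9 → Q5 → HQ: 6+23+26+18+13+23 = 109
HQ → E5 → Q6 → N6 → Q5 → L9 → HQ: 6+23+26+30+13+27 = 125
… (46 more)
The minimum is 63.
One optimal route: HQ → E5 → N6 → L9 → Q5 → Q6 → HQ (or its reverse).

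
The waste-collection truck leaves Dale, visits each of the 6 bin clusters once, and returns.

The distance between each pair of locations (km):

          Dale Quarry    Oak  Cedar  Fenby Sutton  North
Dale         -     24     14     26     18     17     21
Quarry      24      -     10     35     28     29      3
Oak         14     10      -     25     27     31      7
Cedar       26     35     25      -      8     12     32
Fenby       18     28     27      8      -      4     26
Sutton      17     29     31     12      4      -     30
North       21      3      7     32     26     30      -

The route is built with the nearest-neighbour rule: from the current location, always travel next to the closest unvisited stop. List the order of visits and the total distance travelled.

94 km along Dale → Oak → North → Quarry → Fenby → Sutton → Cedar → Dale.

Dale → [Oak:14 / Sutton:17 / Fenby:18 / North:21 / Quarry:24 / Cedar:26] → Oak (14)
Oak → [North:7 / Quarry:10 / Cedar:25 / Fenby:27 / Sutton:31] → North (7)
North → [Quarry:3 / Fenby:26 / Sutton:30 / Cedar:32] → Quarry (3)
Quarry → [Fenby:28 / Sutton:29 / Cedar:35] → Fenby (28)
Fenby → [Sutton:4 / Cedar:8] → Sutton (4)
Sutton → [Cedar:12] → Cedar (12)
Return Cedar→Dale: 26.
Total = 14 + 7 + 3 + 28 + 4 + 12 + 26 = 94.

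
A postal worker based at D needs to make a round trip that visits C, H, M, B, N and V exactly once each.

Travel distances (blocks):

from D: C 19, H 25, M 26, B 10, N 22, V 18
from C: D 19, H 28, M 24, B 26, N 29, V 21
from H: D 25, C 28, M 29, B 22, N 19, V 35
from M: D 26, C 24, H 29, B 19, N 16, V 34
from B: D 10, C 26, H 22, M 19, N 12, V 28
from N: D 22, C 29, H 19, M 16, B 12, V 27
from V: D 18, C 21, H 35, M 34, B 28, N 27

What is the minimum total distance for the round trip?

D-C-H-M-B-N-V-D: 19+28+29+19+12+27+18 = 152
D-C-H-M-B-V-N-D: 19+28+29+19+28+27+22 = 172
D-C-H-M-N-B-V-D: 19+28+29+16+12+28+18 = 150
D-C-H-M-N-V-B-D: 19+28+29+16+27+28+10 = 157
D-C-H-M-V-B-N-D: 19+28+29+34+28+12+22 = 172
D-C-H-M-V-N-B-D: 19+28+29+34+27+12+10 = 159
D-C-H-B-M-N-V-D: 19+28+22+19+16+27+18 = 149
D-C-H-B-M-V-N-D: 19+28+22+19+34+27+22 = 171
… (352 more)
D-B-H-N-M-C-V-D: 10+22+19+16+24+21+18 = 130  ← best
The minimum is 130.
One optimal route: D → B → H → N → M → C → V → D (or its reverse).

Shortest round trip = 130 blocks.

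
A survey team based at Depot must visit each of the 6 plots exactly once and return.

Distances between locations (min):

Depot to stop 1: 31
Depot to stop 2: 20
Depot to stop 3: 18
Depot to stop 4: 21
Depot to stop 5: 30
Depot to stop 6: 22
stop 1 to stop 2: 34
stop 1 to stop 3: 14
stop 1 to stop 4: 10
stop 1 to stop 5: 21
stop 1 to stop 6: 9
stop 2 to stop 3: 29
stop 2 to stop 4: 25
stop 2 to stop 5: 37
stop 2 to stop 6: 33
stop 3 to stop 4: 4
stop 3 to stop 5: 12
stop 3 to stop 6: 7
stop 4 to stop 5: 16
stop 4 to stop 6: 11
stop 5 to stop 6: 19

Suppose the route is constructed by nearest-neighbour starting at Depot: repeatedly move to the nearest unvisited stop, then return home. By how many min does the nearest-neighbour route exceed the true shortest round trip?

From Depot: stop 3=18, stop 2=20, stop 4=21, stop 6=22, stop 5=30, stop 1=31 → choose stop 3 (18).
From stop 3: stop 4=4, stop 6=7, stop 5=12, stop 1=14, stop 2=29 → choose stop 4 (4).
From stop 4: stop 1=10, stop 6=11, stop 5=16, stop 2=25 → choose stop 1 (10).
From stop 1: stop 6=9, stop 5=21, stop 2=34 → choose stop 6 (9).
From stop 6: stop 5=19, stop 2=33 → choose stop 5 (19).
From stop 5: stop 2=37 → choose stop 2 (37).
NN route Depot → stop 3 → stop 4 → stop 1 → stop 6 → stop 5 → stop 2 → Depot costs 117.
Optimal: Depot → stop 2 → stop 4 → stop 1 → stop 6 → stop 3 → stop 5 → Depot costs 113 (by enumerating all 360 distinct tours).
Excess = 117 − 113 = 4.

Excess over optimum: 4 min.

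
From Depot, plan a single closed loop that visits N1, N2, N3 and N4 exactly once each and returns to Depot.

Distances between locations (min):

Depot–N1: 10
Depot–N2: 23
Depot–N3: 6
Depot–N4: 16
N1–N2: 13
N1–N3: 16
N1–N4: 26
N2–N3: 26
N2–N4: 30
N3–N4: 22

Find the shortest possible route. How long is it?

Minimum total distance: 81 min.

Depot → N1 → N2 → N3 → N4 → Depot: 10+13+26+22+16 = 87
Depot → N1 → N2 → N4 → N3 → Depot: 10+13+30+22+6 = 81
Depot → N1 → N3 → N2 → N4 → Depot: 10+16+26+30+16 = 98
Depot → N1 → N3 → N4 → N2 → Depot: 10+16+22+30+23 = 101
Depot → N1 → N4 → N2 → N3 → Depot: 10+26+30+26+6 = 98
Depot → N1 → N4 → N3 → N2 → Depot: 10+26+22+26+23 = 107
Depot → N2 → N1 → N3 → N4 → Depot: 23+13+16+22+16 = 90
Depot → N2 → N1 → N4 → N3 → Depot: 23+13+26+22+6 = 90
Depot → N2 → N3 → N1 → N4 → Depot: 23+26+16+26+16 = 107
Depot → N2 → N4 → N1 → N3 → Depot: 23+30+26+16+6 = 101
Depot → N3 → N1 → N2 → N4 → Depot: 6+16+13+30+16 = 81
Depot → N3 → N2 → N1 → N4 → Depot: 6+26+13+26+16 = 87
The minimum is 81.
One optimal route: Depot → N1 → N2 → N4 → N3 → Depot (or its reverse).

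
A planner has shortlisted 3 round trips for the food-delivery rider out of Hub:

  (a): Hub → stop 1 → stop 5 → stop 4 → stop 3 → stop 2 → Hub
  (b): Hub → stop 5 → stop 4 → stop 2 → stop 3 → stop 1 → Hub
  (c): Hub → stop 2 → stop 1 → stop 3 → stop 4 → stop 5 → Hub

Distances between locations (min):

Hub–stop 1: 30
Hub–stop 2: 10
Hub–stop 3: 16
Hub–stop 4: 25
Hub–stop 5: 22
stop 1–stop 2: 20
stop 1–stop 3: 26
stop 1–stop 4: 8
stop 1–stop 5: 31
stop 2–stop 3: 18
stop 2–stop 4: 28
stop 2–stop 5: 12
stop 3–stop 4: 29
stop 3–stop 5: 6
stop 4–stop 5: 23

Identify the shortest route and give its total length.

130 min — (c) is the shortest.

(a): 30 + 31 + 23 + 29 + 18 + 10 = 141
(b): 22 + 23 + 28 + 18 + 26 + 30 = 147
(c): 10 + 20 + 26 + 29 + 23 + 22 = 130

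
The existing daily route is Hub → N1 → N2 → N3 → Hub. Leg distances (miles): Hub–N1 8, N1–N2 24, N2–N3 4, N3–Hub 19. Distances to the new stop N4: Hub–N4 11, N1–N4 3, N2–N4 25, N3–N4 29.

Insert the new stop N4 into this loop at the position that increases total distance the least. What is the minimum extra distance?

Adding 4 miles by placing N4 on the N1–N2 leg.

Insertion cost between consecutive stops i–j is d(i,N4) + d(N4,j) − d(i,j):
  between Hub and N1: 11 + 3 − 8 = 6
  between N1 and N2: 3 + 25 − 24 = 4
  between N2 and N3: 25 + 29 − 4 = 50
  between N3 and Hub: 29 + 11 − 19 = 21
Cheapest insertion is between N1 and N2, adding 4.
New total = 55 + 4 = 59.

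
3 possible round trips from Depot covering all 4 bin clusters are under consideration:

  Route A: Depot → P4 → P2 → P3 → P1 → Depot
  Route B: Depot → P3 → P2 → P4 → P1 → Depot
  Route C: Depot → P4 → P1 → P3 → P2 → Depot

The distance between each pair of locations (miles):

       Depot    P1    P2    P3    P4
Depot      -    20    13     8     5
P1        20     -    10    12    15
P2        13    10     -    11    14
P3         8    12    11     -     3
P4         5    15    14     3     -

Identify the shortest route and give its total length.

Route A: 5 + 14 + 11 + 12 + 20 = 62
Route B: 8 + 11 + 14 + 15 + 20 = 68
Route C: 5 + 15 + 12 + 11 + 13 = 56

Shortest is Route C, total 56 miles.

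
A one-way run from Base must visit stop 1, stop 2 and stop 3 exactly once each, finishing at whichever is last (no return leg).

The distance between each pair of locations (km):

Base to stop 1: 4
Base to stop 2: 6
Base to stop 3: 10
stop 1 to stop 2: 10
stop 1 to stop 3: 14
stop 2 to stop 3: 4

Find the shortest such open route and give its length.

Minimum one-way distance = 18 km.

There are 3! = 6 possible orderings.
Base - stop 1 - stop 2 - stop 3: 4+10+4 = 18
Base - stop 1 - stop 3 - stop 2: 4+14+4 = 22
Base - stop 2 - stop 1 - stop 3: 6+10+14 = 30
Base - stop 2 - stop 3 - stop 1: 6+4+14 = 24
Base - stop 3 - stop 1 - stop 2: 10+14+10 = 34
Base - stop 3 - stop 2 - stop 1: 10+4+10 = 24
The minimum is 18.
One shortest path: Base → stop 1 → stop 2 → stop 3.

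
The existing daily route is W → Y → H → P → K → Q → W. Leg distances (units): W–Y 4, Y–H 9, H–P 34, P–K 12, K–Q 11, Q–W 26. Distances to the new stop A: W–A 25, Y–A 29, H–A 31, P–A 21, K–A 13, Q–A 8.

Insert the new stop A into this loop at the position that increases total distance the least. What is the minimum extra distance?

Adding 7 by placing A on the Q–W leg.

Insertion cost between consecutive stops i–j is d(i,A) + d(A,j) − d(i,j):
  between W and Y: 25 + 29 − 4 = 50
  between Y and H: 29 + 31 − 9 = 51
  between H and P: 31 + 21 − 34 = 18
  between P and K: 21 + 13 − 12 = 22
  between K and Q: 13 + 8 − 11 = 10
  between Q and W: 8 + 25 − 26 = 7
Cheapest insertion is between Q and W, adding 7.
New total = 96 + 7 = 103.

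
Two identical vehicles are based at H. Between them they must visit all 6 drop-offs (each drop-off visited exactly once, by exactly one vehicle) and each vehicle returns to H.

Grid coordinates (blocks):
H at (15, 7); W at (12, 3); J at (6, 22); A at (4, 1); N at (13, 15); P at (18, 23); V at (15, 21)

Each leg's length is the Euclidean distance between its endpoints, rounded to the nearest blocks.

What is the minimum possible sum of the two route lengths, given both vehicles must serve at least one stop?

Check every non-empty split of the stops between the two vehicles; for each half take its own optimal tour:
  {W} + {J, A, N, P, V}: 10 + 64 = 74
  {J} + {W, A, N, P, V}: 34 + 56 = 90
  {W, J} + {A, N, P, V}: 42 + 56 = 98
  {A} + {W, J, N, P, V}: 26 + 55 = 81
  {W, A} + {J, N, P, V}: 26 + 47 = 73
  {J, A} + {W, N, P, V}: 51 + 43 = 94
  … (31 splits in total)
Best: vehicle 1 H → W → A → H = 26; vehicle 2 H → J → P → V → N → H = 47; combined 73.

Minimum combined distance: 73 blocks.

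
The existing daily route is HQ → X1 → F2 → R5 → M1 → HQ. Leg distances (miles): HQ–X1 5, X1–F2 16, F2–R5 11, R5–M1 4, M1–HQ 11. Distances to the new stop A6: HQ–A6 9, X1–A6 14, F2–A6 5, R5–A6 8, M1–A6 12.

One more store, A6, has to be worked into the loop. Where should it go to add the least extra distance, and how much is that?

+2 miles — insert A6 between F2 and R5.

Insertion cost between consecutive stops i–j is d(i,A6) + d(A6,j) − d(i,j):
  between HQ and X1: 9 + 14 − 5 = 18
  between X1 and F2: 14 + 5 − 16 = 3
  between F2 and R5: 5 + 8 − 11 = 2
  between R5 and M1: 8 + 12 − 4 = 16
  between M1 and HQ: 12 + 9 − 11 = 10
Cheapest insertion is between F2 and R5, adding 2.
New total = 47 + 2 = 49.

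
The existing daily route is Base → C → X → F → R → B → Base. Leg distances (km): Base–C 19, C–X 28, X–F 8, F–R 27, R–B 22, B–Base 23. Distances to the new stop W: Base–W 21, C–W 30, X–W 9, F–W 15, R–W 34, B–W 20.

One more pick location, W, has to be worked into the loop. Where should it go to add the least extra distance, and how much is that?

Insertion cost between consecutive stops i–j is d(i,W) + d(W,j) − d(i,j):
  between Base and C: 21 + 30 − 19 = 32
  between C and X: 30 + 9 − 28 = 11
  between X and F: 9 + 15 − 8 = 16
  between F and R: 15 + 34 − 27 = 22
  between R and B: 34 + 20 − 22 = 32
  between B and Base: 20 + 21 − 23 = 18
Cheapest insertion is between C and X, adding 11.
New total = 127 + 11 = 138.

Minimum extra distance: 11 km, inserting W between C and X.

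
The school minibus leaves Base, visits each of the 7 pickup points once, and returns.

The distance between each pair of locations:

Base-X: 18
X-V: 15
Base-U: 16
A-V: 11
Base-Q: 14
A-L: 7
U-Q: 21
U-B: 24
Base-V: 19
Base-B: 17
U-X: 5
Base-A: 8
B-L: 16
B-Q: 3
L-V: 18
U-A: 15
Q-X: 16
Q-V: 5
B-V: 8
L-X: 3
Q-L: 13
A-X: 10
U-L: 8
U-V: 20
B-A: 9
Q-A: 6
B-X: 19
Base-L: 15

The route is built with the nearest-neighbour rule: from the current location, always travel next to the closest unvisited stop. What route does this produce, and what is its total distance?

Base → [A:8 / Q:14 / L:15 / U:16 / B:17 / X:18 / V:19] → A (8)
A → [Q:6 / L:7 / B:9 / X:10 / V:11 / U:15] → Q (6)
Q → [B:3 / V:5 / L:13 / X:16 / U:21] → B (3)
B → [V:8 / L:16 / X:19 / U:24] → V (8)
V → [X:15 / L:18 / U:20] → X (15)
X → [L:3 / U:5] → L (3)
L → [U:8] → U (8)
Return U→Base: 16.
Total = 8 + 6 + 3 + 8 + 15 + 3 + 8 + 16 = 67.

Total distance 67 via the nearest-neighbour route Base → A → Q → B → V → X → L → U → Base.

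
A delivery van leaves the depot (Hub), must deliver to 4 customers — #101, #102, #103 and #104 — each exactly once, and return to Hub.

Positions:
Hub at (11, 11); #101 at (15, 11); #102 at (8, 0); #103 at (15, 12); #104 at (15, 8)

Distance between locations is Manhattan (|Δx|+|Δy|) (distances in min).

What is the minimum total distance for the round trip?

Hub - #101 - #102 - #103 - #104 - Hub: 4+18+19+4+7 = 52
Hub - #101 - #102 - #104 - #103 - Hub: 4+18+15+4+5 = 46
Hub - #101 - #103 - #102 - #104 - Hub: 4+1+19+15+7 = 46
Hub - #101 - #103 - #104 - #102 - Hub: 4+1+4+15+14 = 38
Hub - #101 - #104 - #102 - #103 - Hub: 4+3+15+19+5 = 46
Hub - #101 - #104 - #103 - #102 - Hub: 4+3+4+19+14 = 44
Hub - #102 - #101 - #103 - #104 - Hub: 14+18+1+4+7 = 44
Hub - #102 - #101 - #104 - #103 - Hub: 14+18+3+4+5 = 44
Hub - #102 - #103 - #101 - #104 - Hub: 14+19+1+3+7 = 44
Hub - #102 - #104 - #101 - #103 - Hub: 14+15+3+1+5 = 38
Hub - #103 - #101 - #102 - #104 - Hub: 5+1+18+15+7 = 46
Hub - #103 - #102 - #101 - #104 - Hub: 5+19+18+3+7 = 52
The minimum is 38.
One optimal route: Hub → #101 → #103 → #104 → #102 → Hub (or its reverse).

Minimum total distance: 38 min.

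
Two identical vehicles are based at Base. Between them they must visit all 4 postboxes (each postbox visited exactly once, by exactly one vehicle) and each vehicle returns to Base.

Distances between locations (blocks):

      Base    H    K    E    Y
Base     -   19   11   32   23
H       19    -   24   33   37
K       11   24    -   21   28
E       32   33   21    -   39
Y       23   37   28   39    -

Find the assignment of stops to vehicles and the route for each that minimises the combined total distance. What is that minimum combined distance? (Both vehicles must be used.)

Minimum combined distance: 130 blocks.

Check every non-empty split of the stops between the two vehicles; for each half take its own optimal tour:
  {H} + {K, E, Y}: 38 + 94 = 132
  {K} + {H, E, Y}: 22 + 114 = 136
  {H, K} + {E, Y}: 54 + 94 = 148
  {E} + {H, K, Y}: 64 + 94 = 158
  {H, E} + {K, Y}: 84 + 62 = 146
  {K, E} + {H, Y}: 64 + 79 = 143
  … (7 splits in total)
  {H, K, E} + {Y}: 84 + 46 = 130  ← best
Best: vehicle 1 Base → H → E → K → Base = 84; vehicle 2 Base → Y → Base = 46; combined 130.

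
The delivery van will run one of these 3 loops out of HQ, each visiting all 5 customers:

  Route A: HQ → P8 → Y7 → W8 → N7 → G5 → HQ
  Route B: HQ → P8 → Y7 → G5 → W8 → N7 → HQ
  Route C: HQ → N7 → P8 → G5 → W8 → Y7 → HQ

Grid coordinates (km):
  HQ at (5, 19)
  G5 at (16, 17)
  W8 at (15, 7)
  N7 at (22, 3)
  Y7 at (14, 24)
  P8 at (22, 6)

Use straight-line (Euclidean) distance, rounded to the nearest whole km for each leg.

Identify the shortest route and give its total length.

Route A: 21 + 20 + 17 + 8 + 15 + 11 = 92
Route B: 21 + 20 + 7 + 10 + 8 + 23 = 89
Route C: 23 + 3 + 13 + 10 + 17 + 10 = 76

Shortest is Route C, total 76 km.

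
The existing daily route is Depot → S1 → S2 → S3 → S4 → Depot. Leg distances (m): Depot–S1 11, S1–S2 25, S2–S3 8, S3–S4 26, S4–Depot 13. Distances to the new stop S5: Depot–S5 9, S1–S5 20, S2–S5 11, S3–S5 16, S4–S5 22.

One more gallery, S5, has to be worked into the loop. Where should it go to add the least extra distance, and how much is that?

Adding 6 m by placing S5 on the S1–S2 leg.

Insertion cost between consecutive stops i–j is d(i,S5) + d(S5,j) − d(i,j):
  between Depot and S1: 9 + 20 − 11 = 18
  between S1 and S2: 20 + 11 − 25 = 6
  between S2 and S3: 11 + 16 − 8 = 19
  between S3 and S4: 16 + 22 − 26 = 12
  between S4 and Depot: 22 + 9 − 13 = 18
Cheapest insertion is between S1 and S2, adding 6.
New total = 83 + 6 = 89.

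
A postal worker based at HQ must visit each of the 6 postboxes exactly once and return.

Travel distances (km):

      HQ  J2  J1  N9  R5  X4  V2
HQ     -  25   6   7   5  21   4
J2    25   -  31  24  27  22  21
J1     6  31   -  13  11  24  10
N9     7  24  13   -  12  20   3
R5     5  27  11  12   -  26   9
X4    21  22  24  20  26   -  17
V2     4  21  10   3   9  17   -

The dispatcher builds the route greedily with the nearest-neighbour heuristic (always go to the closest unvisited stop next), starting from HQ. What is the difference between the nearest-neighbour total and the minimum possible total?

Excess over optimum: 8 km.

HQ: V2=4, R5=5, J1=6, N9=7, X4=21, J2=25 ⇒ V2
V2: N9=3, R5=9, J1=10, X4=17, J2=21 ⇒ N9
N9: R5=12, J1=13, X4=20, J2=24 ⇒ R5
R5: J1=11, X4=26, J2=27 ⇒ J1
J1: X4=24, J2=31 ⇒ X4
X4: J2=22 ⇒ J2
NN route HQ → V2 → N9 → R5 → J1 → X4 → J2 → HQ costs 101.
Optimal: HQ → J1 → N9 → V2 → X4 → J2 → R5 → HQ costs 93 (by enumerating all 360 distinct tours).
Excess = 101 − 93 = 8.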